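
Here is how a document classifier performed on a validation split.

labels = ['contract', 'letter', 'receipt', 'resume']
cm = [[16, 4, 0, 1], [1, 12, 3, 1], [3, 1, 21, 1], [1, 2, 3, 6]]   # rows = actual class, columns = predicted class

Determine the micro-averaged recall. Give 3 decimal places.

0.724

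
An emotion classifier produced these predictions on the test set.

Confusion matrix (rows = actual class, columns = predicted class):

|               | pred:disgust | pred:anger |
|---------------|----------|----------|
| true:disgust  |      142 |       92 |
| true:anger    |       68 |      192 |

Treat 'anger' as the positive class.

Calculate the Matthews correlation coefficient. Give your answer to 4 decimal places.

0.3488

MCC = (TP·TN − FP·FN) / √((TP+FP)(TP+FN)(TN+FP)(TN+FN))
Numerator = 192·142 − 92·68 = 21008
Denominator = √(284·260·234·210) = √3628497600 = 60237.0119
MCC = 21008 / 60237.0119 = 0.3488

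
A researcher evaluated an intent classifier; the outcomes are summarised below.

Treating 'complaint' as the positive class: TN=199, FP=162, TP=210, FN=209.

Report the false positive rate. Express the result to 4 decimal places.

0.4488

FPR = FP/(FP+TN) = 162/(162+199) = 0.4488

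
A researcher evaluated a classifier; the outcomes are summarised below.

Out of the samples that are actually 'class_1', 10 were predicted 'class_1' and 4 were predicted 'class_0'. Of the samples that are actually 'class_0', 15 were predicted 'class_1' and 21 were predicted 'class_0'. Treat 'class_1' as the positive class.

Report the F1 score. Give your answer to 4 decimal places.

Precision = TP/(TP+FP) = 10/25 = 0.4000
Recall = TP/(TP+FN) = 10/14 = 0.7143
F1 = 2·TP/(2·TP+FP+FN) = 20/39 = 0.5128

0.5128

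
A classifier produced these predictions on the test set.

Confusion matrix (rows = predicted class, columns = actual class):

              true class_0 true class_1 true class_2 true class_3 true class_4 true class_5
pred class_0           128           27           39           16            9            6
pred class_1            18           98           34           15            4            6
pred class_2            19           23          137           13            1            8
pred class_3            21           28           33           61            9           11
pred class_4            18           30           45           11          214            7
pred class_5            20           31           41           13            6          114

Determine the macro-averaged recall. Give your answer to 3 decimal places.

Per-class recall (TP/(TP+FN)):
  class_0: TP=128, FN=18+19+21+18+20=96 → 128/224 = 0.5714
  class_1: TP=98, FN=27+23+28+30+31=139 → 98/237 = 0.4135
  class_2: TP=137, FN=39+34+33+45+41=192 → 137/329 = 0.4164
  class_3: TP=61, FN=16+15+13+11+13=68 → 61/129 = 0.4729
  class_4: TP=214, FN=9+4+1+9+6=29 → 214/243 = 0.8807
  class_5: TP=114, FN=6+6+8+11+7=38 → 114/152 = 0.7500
Macro-recall = mean = (0.5714 + 0.4135 + 0.4164 + 0.4729 + 0.8807 + 0.7500) / 6 = 0.584

0.584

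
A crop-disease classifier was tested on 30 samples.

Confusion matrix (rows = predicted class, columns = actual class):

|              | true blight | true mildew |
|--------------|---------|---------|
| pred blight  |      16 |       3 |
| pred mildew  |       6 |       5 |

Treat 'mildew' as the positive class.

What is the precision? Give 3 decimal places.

Precision = TP/(TP+FP) = 5/(5+6) = 5/11 = 0.455

0.455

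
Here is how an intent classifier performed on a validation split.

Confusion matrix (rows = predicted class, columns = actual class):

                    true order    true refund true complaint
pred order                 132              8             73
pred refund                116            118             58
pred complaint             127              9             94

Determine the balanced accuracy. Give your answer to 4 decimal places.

Balanced accuracy = mean of per-class recall.
  order: recall = 132/375 = 0.35200
  refund: recall = 118/135 = 0.87407
  complaint: recall = 94/225 = 0.41778
Mean = (0.35200 + 0.87407 + 0.41778) / 3 = 0.5480

0.5480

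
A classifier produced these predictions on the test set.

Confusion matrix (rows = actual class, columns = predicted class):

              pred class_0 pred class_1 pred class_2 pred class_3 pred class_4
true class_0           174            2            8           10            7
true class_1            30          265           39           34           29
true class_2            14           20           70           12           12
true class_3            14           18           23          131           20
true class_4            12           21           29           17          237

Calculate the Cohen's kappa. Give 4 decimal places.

Observed agreement pₒ = trace/N = 877/1248 = 0.70272
Expected agreement pₑ = Σ (rowᵢ·colᵢ)/N² = (201·244 + 397·326 + 128·169 + 206·204 + 316·305)/1248² = 0.21734
κ = (pₒ − pₑ)/(1 − pₑ) = (0.70272 − 0.21734)/(1 − 0.21734) = 0.6202

0.6202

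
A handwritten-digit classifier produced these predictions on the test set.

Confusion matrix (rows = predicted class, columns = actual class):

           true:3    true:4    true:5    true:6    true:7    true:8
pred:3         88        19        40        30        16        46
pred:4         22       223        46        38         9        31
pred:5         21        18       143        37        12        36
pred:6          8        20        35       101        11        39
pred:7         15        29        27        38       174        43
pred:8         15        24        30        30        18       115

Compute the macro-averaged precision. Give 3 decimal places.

Per-class precision (TP/(TP+FP)):
  3: TP=88, FP=19+40+30+16+46=151 → 88/239 = 0.3682
  4: TP=223, FP=22+46+38+9+31=146 → 223/369 = 0.6043
  5: TP=143, FP=21+18+37+12+36=124 → 143/267 = 0.5356
  6: TP=101, FP=8+20+35+11+39=113 → 101/214 = 0.4720
  7: TP=174, FP=15+29+27+38+43=152 → 174/326 = 0.5337
  8: TP=115, FP=15+24+30+30+18=117 → 115/232 = 0.4957
Macro-precision = mean = (0.3682 + 0.6043 + 0.5356 + 0.4720 + 0.5337 + 0.4957) / 6 = 0.502

0.502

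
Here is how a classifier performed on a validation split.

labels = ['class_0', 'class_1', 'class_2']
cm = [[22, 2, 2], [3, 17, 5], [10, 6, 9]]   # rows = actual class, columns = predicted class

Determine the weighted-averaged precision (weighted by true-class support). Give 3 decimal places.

Per-class precision (TP/(TP+FP)):
  class_0: TP=22, FP=3+10=13 → 22/35 = 0.6286
  class_1: TP=17, FP=2+6=8 → 17/25 = 0.6800
  class_2: TP=9, FP=2+5=7 → 9/16 = 0.5625
Weighted-precision = Σ (supportᵢ/N)·precisionᵢ with N=76: (26/76)·0.6286 + (25/76)·0.6800 + (25/76)·0.5625 = 0.624

0.624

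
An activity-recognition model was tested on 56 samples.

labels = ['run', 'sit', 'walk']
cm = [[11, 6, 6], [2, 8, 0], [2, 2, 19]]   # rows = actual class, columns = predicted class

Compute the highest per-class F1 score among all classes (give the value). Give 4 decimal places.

0.7917

Per-class F1 score (2·TP/(2·TP+FP+FN)):
  run: TP=11, FP=2+2=4, FN=6+6=12 → 22/38 = 0.57895
  sit: TP=8, FP=6+2=8, FN=2+0=2 → 16/26 = 0.61538
  walk: TP=19, FP=6+0=6, FN=2+2=4 → 38/48 = 0.79167
Highest is class 'walk' with F1 score = 0.7917.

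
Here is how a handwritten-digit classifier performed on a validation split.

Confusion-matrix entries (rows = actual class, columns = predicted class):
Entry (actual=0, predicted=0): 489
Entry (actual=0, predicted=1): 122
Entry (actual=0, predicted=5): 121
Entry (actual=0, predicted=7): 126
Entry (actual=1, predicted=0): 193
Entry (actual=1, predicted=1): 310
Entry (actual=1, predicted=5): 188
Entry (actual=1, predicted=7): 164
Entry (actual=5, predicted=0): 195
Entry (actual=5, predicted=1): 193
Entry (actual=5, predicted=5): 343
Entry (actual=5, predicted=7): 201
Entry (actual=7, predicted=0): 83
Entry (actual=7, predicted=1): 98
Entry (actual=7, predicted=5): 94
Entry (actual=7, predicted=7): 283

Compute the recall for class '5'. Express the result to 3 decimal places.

recall = TP/(TP+FN).
5: TP=343, FN=195+193+201=589 → 343/932 = 0.3680

0.368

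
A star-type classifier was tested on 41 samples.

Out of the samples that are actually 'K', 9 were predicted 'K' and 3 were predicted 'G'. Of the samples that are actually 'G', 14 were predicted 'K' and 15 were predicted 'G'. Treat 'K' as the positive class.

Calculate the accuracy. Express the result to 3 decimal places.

0.585

Accuracy = (TP+TN)/N = (9+15)/41 = 0.585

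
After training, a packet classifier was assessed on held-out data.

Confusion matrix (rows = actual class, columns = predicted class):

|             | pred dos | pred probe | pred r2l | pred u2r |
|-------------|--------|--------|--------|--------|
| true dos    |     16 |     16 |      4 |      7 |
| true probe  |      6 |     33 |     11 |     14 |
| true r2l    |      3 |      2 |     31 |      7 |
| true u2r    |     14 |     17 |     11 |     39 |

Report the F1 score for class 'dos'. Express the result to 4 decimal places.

0.3902

Treat 'dos' as positive and all other classes as negative.
F1 score = 2·TP/(2·TP+FP+FN).
dos: TP=16, FP=6+3+14=23, FN=16+4+7=27 → 32/82 = 0.39024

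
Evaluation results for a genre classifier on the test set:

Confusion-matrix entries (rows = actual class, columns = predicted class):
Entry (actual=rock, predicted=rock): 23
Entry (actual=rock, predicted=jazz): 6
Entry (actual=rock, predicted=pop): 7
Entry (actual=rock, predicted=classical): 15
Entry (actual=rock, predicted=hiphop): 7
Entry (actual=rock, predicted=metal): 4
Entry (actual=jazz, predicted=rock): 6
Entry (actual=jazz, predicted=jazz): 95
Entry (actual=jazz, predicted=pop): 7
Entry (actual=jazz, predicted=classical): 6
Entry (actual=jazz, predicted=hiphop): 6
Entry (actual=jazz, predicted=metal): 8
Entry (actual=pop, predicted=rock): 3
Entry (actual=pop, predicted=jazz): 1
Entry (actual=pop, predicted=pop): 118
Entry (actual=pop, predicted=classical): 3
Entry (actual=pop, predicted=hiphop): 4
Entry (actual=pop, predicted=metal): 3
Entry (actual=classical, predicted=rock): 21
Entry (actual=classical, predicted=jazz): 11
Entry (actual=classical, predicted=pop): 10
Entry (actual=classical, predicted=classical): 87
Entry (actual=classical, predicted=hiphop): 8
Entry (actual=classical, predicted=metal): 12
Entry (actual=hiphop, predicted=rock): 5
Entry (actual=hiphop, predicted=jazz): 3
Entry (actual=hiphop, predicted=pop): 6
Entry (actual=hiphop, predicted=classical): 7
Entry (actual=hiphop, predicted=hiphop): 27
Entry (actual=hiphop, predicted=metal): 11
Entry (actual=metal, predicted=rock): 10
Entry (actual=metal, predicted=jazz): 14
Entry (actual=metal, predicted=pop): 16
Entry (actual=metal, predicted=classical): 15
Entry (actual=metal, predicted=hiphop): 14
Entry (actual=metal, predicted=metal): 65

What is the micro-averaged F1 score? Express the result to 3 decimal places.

Micro-averaging pools counts across classes: ΣTP=415, ΣFP=249, ΣFN=249.
Micro-F1 score = 2·TP/(2·TP+FP+FN) on pooled counts = 0.625 (equals overall accuracy in single-label multiclass).

0.625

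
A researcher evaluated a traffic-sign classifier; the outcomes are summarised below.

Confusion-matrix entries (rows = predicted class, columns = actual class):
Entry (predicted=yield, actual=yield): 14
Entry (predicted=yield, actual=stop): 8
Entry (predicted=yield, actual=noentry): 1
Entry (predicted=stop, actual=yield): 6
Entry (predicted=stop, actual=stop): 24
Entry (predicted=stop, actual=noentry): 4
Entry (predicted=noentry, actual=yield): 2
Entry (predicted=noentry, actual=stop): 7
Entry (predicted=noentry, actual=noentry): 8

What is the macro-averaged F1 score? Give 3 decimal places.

0.604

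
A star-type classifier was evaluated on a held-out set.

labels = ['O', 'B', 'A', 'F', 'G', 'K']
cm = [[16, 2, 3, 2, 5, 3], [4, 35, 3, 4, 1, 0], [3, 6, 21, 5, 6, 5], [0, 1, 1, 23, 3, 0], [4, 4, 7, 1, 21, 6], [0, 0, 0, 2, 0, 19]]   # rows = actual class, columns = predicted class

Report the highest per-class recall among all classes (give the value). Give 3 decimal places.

0.905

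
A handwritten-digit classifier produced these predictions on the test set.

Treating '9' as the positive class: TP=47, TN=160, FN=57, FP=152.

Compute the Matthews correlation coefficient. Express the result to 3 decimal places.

-0.031

MCC = (TP·TN − FP·FN) / √((TP+FP)(TP+FN)(TN+FP)(TN+FN))
Numerator = 47·160 − 152·57 = -1144
Denominator = √(199·104·312·217) = √1401201984 = 37432.6326
MCC = -1144 / 37432.6326 = -0.031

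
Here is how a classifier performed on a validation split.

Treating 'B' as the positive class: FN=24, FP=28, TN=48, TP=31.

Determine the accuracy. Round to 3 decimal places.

Accuracy = (TP+TN)/N = (31+48)/131 = 0.603

0.603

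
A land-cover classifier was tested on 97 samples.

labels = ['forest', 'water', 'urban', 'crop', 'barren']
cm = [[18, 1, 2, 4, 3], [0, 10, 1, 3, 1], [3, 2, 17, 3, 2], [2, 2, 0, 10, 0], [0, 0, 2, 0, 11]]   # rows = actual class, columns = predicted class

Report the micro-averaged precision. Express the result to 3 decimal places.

Micro-averaging pools counts across classes: ΣTP=66, ΣFP=31, ΣFN=31.
Micro-precision = TP/(TP+FP) on pooled counts = 0.680 (equals overall accuracy in single-label multiclass).

0.680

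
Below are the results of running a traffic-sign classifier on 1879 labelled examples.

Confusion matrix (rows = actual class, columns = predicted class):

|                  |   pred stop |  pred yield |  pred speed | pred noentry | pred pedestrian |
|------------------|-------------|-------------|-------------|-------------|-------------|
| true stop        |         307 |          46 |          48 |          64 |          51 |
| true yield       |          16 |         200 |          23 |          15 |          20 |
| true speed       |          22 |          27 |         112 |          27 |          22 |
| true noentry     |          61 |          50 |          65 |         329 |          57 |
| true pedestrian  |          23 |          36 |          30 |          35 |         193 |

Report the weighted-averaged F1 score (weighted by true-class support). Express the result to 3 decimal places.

0.611

Per-class F1 score (2·TP/(2·TP+FP+FN)):
  stop: TP=307, FP=16+22+61+23=122, FN=46+48+64+51=209 → 614/945 = 0.6497
  yield: TP=200, FP=46+27+50+36=159, FN=16+23+15+20=74 → 400/633 = 0.6319
  speed: TP=112, FP=48+23+65+30=166, FN=22+27+27+22=98 → 224/488 = 0.4590
  noentry: TP=329, FP=64+15+27+35=141, FN=61+50+65+57=233 → 658/1032 = 0.6376
  pedestrian: TP=193, FP=51+20+22+57=150, FN=23+36+30+35=124 → 386/660 = 0.5848
Weighted-F1 score = Σ (supportᵢ/N)·F1 scoreᵢ with N=1879: (516/1879)·0.6497 + (274/1879)·0.6319 + (210/1879)·0.4590 + (562/1879)·0.6376 + (317/1879)·0.5848 = 0.611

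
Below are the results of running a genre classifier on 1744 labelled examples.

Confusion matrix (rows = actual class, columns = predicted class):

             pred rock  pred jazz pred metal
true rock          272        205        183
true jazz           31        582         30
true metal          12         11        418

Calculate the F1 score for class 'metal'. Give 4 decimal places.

0.7799

Take TP from the diagonal, FP from the rest of the 'metal' prediction marginal, FN from the rest of the 'metal' actual marginal.
F1 score = 2·TP/(2·TP+FP+FN).
metal: TP=418, FP=183+30=213, FN=12+11=23 → 836/1072 = 0.77985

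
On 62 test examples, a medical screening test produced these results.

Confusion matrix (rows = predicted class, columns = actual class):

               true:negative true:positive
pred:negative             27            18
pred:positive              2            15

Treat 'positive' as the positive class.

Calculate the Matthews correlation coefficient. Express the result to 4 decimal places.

MCC = (TP·TN − FP·FN) / √((TP+FP)(TP+FN)(TN+FP)(TN+FN))
Numerator = 15·27 − 2·18 = 369
Denominator = √(17·33·29·45) = √732105 = 855.6313
MCC = 369 / 855.6313 = 0.4313

0.4313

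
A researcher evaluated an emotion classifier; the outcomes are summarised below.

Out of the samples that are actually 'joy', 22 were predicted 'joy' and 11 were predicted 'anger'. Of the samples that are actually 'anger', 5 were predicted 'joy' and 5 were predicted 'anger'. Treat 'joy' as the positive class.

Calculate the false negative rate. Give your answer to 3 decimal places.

FNR = FN/(FN+TP) = 11/(11+22) = 0.333

0.333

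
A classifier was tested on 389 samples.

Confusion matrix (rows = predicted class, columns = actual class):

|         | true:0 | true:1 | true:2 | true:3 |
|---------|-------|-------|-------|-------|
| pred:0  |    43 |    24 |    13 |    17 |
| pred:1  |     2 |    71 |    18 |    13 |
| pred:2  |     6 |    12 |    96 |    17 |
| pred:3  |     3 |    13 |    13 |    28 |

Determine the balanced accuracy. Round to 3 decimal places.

Balanced accuracy = mean of per-class recall.
  0: recall = 43/54 = 0.7963
  1: recall = 71/120 = 0.5917
  2: recall = 96/140 = 0.6857
  3: recall = 28/75 = 0.3733
Mean = (0.7963 + 0.5917 + 0.6857 + 0.3733) / 4 = 0.612

0.612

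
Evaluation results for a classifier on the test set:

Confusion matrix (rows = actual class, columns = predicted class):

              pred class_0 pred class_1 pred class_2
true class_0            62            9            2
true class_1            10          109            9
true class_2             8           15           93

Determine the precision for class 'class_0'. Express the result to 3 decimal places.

0.775

Treat 'class_0' as positive and all other classes as negative.
precision = TP/(TP+FP).
class_0: TP=62, FP=10+8=18 → 62/80 = 0.7750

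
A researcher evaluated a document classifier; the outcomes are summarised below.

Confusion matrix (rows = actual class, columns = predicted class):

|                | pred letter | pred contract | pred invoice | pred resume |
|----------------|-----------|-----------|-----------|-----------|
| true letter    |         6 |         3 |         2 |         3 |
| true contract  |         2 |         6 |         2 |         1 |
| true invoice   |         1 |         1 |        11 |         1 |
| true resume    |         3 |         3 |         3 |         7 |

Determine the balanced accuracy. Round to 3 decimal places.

0.549

Balanced accuracy = mean of per-class recall.
  letter: recall = 6/14 = 0.4286
  contract: recall = 6/11 = 0.5455
  invoice: recall = 11/14 = 0.7857
  resume: recall = 7/16 = 0.4375
Mean = (0.4286 + 0.5455 + 0.7857 + 0.4375) / 4 = 0.549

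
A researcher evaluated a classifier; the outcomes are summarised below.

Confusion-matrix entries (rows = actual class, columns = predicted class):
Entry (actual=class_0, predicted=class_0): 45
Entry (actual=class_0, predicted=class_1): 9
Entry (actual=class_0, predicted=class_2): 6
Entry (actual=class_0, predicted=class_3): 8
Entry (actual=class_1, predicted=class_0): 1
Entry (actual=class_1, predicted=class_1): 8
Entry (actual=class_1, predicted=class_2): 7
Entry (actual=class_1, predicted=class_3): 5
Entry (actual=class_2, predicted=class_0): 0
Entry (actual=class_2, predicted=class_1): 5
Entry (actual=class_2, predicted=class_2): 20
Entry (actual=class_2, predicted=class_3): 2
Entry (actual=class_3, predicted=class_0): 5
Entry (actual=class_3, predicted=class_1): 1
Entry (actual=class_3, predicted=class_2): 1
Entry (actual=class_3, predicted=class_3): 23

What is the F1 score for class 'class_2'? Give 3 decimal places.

0.656

One-vs-rest for 'class_2': TP = diagonal; FP = other classes predicted 'class_2'; FN = 'class_2' predicted as other.
F1 score = 2·TP/(2·TP+FP+FN).
class_2: TP=20, FP=6+7+1=14, FN=0+5+2=7 → 40/61 = 0.6557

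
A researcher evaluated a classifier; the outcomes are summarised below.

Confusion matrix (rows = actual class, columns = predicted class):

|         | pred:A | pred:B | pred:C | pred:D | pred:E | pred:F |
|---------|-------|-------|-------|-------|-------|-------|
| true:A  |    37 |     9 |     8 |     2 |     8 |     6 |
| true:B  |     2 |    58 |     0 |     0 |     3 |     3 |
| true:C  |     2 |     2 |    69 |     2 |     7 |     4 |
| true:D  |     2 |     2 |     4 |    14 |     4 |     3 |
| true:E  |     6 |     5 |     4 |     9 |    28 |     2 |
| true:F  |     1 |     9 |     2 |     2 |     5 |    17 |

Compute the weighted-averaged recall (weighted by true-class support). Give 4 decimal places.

Per-class recall (TP/(TP+FN)):
  A: TP=37, FN=9+8+2+8+6=33 → 37/70 = 0.52857
  B: TP=58, FN=2+0+0+3+3=8 → 58/66 = 0.87879
  C: TP=69, FN=2+2+2+7+4=17 → 69/86 = 0.80233
  D: TP=14, FN=2+2+4+4+3=15 → 14/29 = 0.48276
  E: TP=28, FN=6+5+4+9+2=26 → 28/54 = 0.51852
  F: TP=17, FN=1+9+2+2+5=19 → 17/36 = 0.47222
Weighted-recall = Σ (supportᵢ/N)·recallᵢ with N=341: (70/341)·0.52857 + (66/341)·0.87879 + (86/341)·0.80233 + (29/341)·0.48276 + (54/341)·0.51852 + (36/341)·0.47222 = 0.6540

0.6540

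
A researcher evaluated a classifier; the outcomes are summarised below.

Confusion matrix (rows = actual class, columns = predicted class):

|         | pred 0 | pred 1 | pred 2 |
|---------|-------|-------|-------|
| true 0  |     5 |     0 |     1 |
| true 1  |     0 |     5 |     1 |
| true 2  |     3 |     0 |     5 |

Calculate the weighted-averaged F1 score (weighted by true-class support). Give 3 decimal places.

Per-class F1 score (2·TP/(2·TP+FP+FN)):
  0: TP=5, FP=0+3=3, FN=0+1=1 → 10/14 = 0.7143
  1: TP=5, FP=0+0=0, FN=0+1=1 → 10/11 = 0.9091
  2: TP=5, FP=1+1=2, FN=3+0=3 → 10/15 = 0.6667
Weighted-F1 score = Σ (supportᵢ/N)·F1 scoreᵢ with N=20: (6/20)·0.7143 + (6/20)·0.9091 + (8/20)·0.6667 = 0.754

0.754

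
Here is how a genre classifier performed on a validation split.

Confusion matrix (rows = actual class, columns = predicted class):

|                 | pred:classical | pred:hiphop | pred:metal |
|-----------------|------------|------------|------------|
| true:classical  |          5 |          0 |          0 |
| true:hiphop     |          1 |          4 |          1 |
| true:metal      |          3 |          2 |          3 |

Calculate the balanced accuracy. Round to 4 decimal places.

0.6806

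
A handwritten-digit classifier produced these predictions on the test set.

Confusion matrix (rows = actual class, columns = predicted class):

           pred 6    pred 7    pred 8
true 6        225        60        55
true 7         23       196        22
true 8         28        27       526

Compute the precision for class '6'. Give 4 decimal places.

0.8152

Take TP from the diagonal, FP from the rest of the '6' prediction marginal, FN from the rest of the '6' actual marginal.
precision = TP/(TP+FP).
6: TP=225, FP=23+28=51 → 225/276 = 0.81522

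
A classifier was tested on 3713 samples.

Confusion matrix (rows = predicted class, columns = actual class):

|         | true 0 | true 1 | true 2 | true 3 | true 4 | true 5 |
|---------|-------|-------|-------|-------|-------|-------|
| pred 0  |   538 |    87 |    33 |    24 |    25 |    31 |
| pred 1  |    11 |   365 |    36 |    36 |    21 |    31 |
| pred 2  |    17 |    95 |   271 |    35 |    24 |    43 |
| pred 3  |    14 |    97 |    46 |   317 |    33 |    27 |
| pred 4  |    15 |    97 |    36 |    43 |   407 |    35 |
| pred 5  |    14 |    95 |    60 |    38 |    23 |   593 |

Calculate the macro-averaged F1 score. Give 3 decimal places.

0.662

Per-class F1 score (2·TP/(2·TP+FP+FN)):
  0: TP=538, FP=87+33+24+25+31=200, FN=11+17+14+15+14=71 → 1076/1347 = 0.7988
  1: TP=365, FP=11+36+36+21+31=135, FN=87+95+97+97+95=471 → 730/1336 = 0.5464
  2: TP=271, FP=17+95+35+24+43=214, FN=33+36+46+36+60=211 → 542/967 = 0.5605
  3: TP=317, FP=14+97+46+33+27=217, FN=24+36+35+43+38=176 → 634/1027 = 0.6173
  4: TP=407, FP=15+97+36+43+35=226, FN=25+21+24+33+23=126 → 814/1166 = 0.6981
  5: TP=593, FP=14+95+60+38+23=230, FN=31+31+43+27+35=167 → 1186/1583 = 0.7492
Macro-F1 score = mean = (0.7988 + 0.5464 + 0.5605 + 0.6173 + 0.6981 + 0.7492) / 6 = 0.662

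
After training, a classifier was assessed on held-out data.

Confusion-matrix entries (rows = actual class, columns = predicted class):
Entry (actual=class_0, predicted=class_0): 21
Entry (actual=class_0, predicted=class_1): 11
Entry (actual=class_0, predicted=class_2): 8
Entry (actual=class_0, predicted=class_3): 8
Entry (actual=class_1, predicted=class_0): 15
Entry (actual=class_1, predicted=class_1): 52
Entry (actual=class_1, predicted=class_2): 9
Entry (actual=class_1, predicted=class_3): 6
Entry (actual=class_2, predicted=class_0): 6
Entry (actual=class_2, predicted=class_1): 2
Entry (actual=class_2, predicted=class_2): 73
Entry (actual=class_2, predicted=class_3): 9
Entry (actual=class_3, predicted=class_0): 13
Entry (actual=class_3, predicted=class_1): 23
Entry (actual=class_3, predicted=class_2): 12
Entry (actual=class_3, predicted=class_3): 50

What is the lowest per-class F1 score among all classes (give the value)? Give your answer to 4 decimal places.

Per-class F1 score (2·TP/(2·TP+FP+FN)):
  class_0: TP=21, FP=15+6+13=34, FN=11+8+8=27 → 42/103 = 0.40777
  class_1: TP=52, FP=11+2+23=36, FN=15+9+6=30 → 104/170 = 0.61176
  class_2: TP=73, FP=8+9+12=29, FN=6+2+9=17 → 146/192 = 0.76042
  class_3: TP=50, FP=8+6+9=23, FN=13+23+12=48 → 100/171 = 0.58480
Lowest is class 'class_0' with F1 score = 0.4078.

0.4078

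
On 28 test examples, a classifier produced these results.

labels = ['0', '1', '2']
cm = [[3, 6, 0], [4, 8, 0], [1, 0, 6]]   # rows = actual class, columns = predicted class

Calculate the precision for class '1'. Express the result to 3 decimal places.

One-vs-rest for '1': TP = diagonal; FP = other classes predicted '1'; FN = '1' predicted as other.
precision = TP/(TP+FP).
1: TP=8, FP=6+0=6 → 8/14 = 0.5714

0.571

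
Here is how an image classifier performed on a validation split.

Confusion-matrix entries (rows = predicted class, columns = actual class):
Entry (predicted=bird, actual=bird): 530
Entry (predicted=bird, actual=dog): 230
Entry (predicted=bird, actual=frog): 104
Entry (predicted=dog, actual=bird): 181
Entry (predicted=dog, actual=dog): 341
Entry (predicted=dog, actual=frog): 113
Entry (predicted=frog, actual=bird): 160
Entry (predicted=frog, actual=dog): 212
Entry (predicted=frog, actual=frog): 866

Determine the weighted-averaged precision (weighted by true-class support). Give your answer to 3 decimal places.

0.626

Per-class precision (TP/(TP+FP)):
  bird: TP=530, FP=230+104=334 → 530/864 = 0.6134
  dog: TP=341, FP=181+113=294 → 341/635 = 0.5370
  frog: TP=866, FP=160+212=372 → 866/1238 = 0.6995
Weighted-precision = Σ (supportᵢ/N)·precisionᵢ with N=2737: (871/2737)·0.6134 + (783/2737)·0.5370 + (1083/2737)·0.6995 = 0.626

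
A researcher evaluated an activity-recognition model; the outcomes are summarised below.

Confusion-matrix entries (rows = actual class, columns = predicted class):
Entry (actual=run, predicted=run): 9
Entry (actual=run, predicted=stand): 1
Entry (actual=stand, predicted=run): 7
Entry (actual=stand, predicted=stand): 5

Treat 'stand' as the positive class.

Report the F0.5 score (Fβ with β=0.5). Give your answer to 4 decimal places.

Fβ = (1+β²)·TP / ((1+β²)·TP + β²·FN + FP), with β²=1/4
= 1.25·5 / (1.25·5 + 0.25·7 + 1) = 0.6944

0.6944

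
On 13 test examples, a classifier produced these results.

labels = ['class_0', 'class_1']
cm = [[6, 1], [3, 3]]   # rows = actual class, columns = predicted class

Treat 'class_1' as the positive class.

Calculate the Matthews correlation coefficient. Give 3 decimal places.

0.386

MCC = (TP·TN − FP·FN) / √((TP+FP)(TP+FN)(TN+FP)(TN+FN))
Numerator = 3·6 − 1·3 = 15
Denominator = √(4·6·7·9) = √1512 = 38.8844
MCC = 15 / 38.8844 = 0.386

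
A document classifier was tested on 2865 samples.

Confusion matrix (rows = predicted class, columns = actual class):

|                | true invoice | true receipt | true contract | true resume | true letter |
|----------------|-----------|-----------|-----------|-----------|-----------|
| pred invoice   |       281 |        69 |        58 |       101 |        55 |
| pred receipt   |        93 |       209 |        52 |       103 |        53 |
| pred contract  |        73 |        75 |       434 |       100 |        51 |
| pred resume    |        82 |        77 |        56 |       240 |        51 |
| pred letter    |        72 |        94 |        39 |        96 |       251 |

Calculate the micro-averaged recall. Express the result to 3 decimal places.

Micro-averaging pools counts across classes: ΣTP=1415, ΣFP=1450, ΣFN=1450.
Micro-recall = TP/(TP+FN) on pooled counts = 0.494 (equals overall accuracy in single-label multiclass).

0.494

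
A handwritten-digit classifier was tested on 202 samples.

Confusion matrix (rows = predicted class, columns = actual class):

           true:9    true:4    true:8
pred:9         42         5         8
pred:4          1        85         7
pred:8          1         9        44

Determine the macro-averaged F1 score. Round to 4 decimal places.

0.8376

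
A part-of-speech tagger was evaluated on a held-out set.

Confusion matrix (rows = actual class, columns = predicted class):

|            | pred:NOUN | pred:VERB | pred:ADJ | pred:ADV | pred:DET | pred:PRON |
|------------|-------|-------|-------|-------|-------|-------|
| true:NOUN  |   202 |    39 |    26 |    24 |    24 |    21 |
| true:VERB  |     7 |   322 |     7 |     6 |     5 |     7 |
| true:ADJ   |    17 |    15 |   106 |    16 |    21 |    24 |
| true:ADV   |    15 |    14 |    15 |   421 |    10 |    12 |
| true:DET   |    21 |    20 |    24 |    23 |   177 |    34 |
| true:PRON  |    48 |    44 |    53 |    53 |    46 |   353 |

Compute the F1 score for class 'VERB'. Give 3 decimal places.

One-vs-rest for 'VERB': TP = diagonal; FP = other classes predicted 'VERB'; FN = 'VERB' predicted as other.
F1 score = 2·TP/(2·TP+FP+FN).
VERB: TP=322, FP=39+15+14+20+44=132, FN=7+7+6+5+7=32 → 644/808 = 0.7970

0.797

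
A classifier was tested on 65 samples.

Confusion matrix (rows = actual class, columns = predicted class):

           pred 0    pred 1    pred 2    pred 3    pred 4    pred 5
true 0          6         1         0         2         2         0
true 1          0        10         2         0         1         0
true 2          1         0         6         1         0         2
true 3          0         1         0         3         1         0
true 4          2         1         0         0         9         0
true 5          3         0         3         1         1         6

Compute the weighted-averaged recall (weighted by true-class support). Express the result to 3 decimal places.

Per-class recall (TP/(TP+FN)):
  0: TP=6, FN=1+0+2+2+0=5 → 6/11 = 0.5455
  1: TP=10, FN=0+2+0+1+0=3 → 10/13 = 0.7692
  2: TP=6, FN=1+0+1+0+2=4 → 6/10 = 0.6000
  3: TP=3, FN=0+1+0+1+0=2 → 3/5 = 0.6000
  4: TP=9, FN=2+1+0+0+0=3 → 9/12 = 0.7500
  5: TP=6, FN=3+0+3+1+1=8 → 6/14 = 0.4286
Weighted-recall = Σ (supportᵢ/N)·recallᵢ with N=65: (11/65)·0.5455 + (13/65)·0.7692 + (10/65)·0.6000 + (5/65)·0.6000 + (12/65)·0.7500 + (14/65)·0.4286 = 0.615

0.615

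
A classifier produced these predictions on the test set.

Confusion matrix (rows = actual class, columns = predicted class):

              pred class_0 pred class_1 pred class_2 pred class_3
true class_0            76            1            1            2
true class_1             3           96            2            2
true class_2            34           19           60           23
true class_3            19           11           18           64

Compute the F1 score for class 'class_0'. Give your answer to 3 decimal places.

0.717

Treat 'class_0' as positive and all other classes as negative.
F1 score = 2·TP/(2·TP+FP+FN).
class_0: TP=76, FP=3+34+19=56, FN=1+1+2=4 → 152/212 = 0.7170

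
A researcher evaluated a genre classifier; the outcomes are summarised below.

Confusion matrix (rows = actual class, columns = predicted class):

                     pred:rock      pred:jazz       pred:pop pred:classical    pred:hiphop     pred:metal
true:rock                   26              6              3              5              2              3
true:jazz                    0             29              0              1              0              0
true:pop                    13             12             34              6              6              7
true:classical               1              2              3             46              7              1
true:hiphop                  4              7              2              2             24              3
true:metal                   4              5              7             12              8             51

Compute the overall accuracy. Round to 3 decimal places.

0.614

Accuracy = trace / total = (26+29+34+46+24+51=210) / 342 = 210/342 = 0.614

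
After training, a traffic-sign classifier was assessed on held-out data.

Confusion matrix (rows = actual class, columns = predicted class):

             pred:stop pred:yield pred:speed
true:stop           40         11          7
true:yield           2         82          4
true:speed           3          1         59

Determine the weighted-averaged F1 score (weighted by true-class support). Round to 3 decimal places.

Per-class F1 score (2·TP/(2·TP+FP+FN)):
  stop: TP=40, FP=2+3=5, FN=11+7=18 → 80/103 = 0.7767
  yield: TP=82, FP=11+1=12, FN=2+4=6 → 164/182 = 0.9011
  speed: TP=59, FP=7+4=11, FN=3+1=4 → 118/133 = 0.8872
Weighted-F1 score = Σ (supportᵢ/N)·F1 scoreᵢ with N=209: (58/209)·0.7767 + (88/209)·0.9011 + (63/209)·0.8872 = 0.862

0.862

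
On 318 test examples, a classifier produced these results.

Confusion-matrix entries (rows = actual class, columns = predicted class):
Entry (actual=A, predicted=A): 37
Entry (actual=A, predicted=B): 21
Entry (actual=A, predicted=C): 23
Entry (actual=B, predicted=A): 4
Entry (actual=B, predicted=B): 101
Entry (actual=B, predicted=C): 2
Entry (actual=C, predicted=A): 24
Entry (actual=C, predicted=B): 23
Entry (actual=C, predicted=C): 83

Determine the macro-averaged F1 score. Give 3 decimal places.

Per-class F1 score (2·TP/(2·TP+FP+FN)):
  A: TP=37, FP=4+24=28, FN=21+23=44 → 74/146 = 0.5068
  B: TP=101, FP=21+23=44, FN=4+2=6 → 202/252 = 0.8016
  C: TP=83, FP=23+2=25, FN=24+23=47 → 166/238 = 0.6975
Macro-F1 score = mean = (0.5068 + 0.8016 + 0.6975) / 3 = 0.669

0.669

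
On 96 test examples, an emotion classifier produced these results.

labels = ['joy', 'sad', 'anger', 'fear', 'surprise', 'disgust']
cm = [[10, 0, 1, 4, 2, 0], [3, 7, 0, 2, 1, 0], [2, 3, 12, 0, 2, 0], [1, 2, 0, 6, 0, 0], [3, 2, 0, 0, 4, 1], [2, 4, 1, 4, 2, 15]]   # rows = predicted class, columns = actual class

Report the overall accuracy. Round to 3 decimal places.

Accuracy = trace / total = (10+7+12+6+4+15=54) / 96 = 54/96 = 0.563

0.563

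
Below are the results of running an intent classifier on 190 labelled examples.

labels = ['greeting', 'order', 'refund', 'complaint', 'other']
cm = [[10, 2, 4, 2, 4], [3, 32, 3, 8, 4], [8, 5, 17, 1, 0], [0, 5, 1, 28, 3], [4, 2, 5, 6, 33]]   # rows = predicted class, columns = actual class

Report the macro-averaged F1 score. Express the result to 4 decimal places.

0.6069

Per-class F1 score (2·TP/(2·TP+FP+FN)):
  greeting: TP=10, FP=2+4+2+4=12, FN=3+8+0+4=15 → 20/47 = 0.42553
  order: TP=32, FP=3+3+8+4=18, FN=2+5+5+2=14 → 64/96 = 0.66667
  refund: TP=17, FP=8+5+1+0=14, FN=4+3+1+5=13 → 34/61 = 0.55738
  complaint: TP=28, FP=0+5+1+3=9, FN=2+8+1+6=17 → 56/82 = 0.68293
  other: TP=33, FP=4+2+5+6=17, FN=4+4+0+3=11 → 66/94 = 0.70213
Macro-F1 score = mean = (0.42553 + 0.66667 + 0.55738 + 0.68293 + 0.70213) / 5 = 0.6069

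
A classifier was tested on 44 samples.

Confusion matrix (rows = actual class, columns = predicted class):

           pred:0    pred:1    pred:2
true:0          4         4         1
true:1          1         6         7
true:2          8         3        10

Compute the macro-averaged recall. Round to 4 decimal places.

0.4497

Per-class recall (TP/(TP+FN)):
  0: TP=4, FN=4+1=5 → 4/9 = 0.44444
  1: TP=6, FN=1+7=8 → 6/14 = 0.42857
  2: TP=10, FN=8+3=11 → 10/21 = 0.47619
Macro-recall = mean = (0.44444 + 0.42857 + 0.47619) / 3 = 0.4497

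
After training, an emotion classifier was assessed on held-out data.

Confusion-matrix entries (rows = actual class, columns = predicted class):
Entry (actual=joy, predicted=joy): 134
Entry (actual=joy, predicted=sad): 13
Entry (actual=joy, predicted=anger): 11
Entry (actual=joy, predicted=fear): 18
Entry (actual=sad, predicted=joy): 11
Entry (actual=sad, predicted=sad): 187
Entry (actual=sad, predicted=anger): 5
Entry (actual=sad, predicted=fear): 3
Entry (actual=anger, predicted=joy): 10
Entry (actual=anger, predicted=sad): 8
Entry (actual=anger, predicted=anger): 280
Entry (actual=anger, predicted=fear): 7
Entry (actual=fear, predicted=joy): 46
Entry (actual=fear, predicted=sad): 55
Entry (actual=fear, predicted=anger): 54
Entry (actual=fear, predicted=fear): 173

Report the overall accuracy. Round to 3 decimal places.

0.763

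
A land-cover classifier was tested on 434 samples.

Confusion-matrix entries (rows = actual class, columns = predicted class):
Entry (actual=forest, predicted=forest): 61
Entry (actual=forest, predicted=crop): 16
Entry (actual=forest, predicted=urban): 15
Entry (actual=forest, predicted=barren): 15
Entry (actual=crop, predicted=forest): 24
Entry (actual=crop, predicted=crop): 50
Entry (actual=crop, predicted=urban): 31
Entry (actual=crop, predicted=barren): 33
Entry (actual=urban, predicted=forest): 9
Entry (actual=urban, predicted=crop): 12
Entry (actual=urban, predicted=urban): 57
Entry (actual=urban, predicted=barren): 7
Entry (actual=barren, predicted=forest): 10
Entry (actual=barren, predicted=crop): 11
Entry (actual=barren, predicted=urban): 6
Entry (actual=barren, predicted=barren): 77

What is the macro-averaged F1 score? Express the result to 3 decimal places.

0.565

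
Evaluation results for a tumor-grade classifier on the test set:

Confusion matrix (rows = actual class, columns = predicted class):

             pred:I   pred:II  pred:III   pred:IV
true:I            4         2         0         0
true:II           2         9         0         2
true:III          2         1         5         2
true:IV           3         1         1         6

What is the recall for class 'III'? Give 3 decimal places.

recall = TP/(TP+FN).
III: TP=5, FN=2+1+2=5 → 5/10 = 0.5000

0.500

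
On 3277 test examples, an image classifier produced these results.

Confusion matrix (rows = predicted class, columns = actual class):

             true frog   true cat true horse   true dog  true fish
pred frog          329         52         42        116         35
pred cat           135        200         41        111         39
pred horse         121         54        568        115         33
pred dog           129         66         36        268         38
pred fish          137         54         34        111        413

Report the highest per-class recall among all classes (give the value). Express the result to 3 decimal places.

Per-class recall (TP/(TP+FN)):
  frog: TP=329, FN=135+121+129+137=522 → 329/851 = 0.3866
  cat: TP=200, FN=52+54+66+54=226 → 200/426 = 0.4695
  horse: TP=568, FN=42+41+36+34=153 → 568/721 = 0.7878
  dog: TP=268, FN=116+111+115+111=453 → 268/721 = 0.3717
  fish: TP=413, FN=35+39+33+38=145 → 413/558 = 0.7401
Highest is class 'horse' with recall = 0.788.

0.788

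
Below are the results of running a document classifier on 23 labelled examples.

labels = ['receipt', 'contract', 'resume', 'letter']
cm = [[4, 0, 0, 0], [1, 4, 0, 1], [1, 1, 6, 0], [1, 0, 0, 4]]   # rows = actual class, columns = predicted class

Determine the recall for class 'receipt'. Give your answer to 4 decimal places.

1.0000

Treat 'receipt' as positive and all other classes as negative.
recall = TP/(TP+FN).
receipt: TP=4, FN=0+0+0=0 → 4/4 = 1.00000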